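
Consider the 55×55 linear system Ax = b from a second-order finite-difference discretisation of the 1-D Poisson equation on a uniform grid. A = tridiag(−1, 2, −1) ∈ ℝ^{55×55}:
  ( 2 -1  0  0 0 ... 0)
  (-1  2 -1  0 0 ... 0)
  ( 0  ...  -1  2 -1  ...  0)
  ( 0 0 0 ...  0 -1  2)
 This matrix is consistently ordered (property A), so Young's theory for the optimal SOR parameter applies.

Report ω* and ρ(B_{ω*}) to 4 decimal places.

ω* = 1.8938, ρ_SOR = 0.8938

With n=55, ρ(Jacobi) = cos(π/56) = 0.9984.
1 − cos²(π/56) = sin²(π/56) ⇒ √(1−ρ_J²) = sin(π/56) = 0.05607.
ω* = 2/(1 + 0.05607) = 2/1.05607 = 1.8938.
Hence ρ(B_{ω*}) = 1.8938 − 1 = 0.8938.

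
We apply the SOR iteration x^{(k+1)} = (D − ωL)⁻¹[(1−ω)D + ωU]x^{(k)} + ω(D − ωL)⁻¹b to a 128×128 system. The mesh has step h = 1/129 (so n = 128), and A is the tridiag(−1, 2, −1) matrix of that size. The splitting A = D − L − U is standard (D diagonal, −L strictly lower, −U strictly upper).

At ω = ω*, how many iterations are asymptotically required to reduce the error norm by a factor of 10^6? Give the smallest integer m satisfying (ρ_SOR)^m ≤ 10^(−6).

m = 284

n=128: λ(B_J) = 1 − λ(A)/2 = cos(kπ/129); k=1 gives ρ_J = 0.9997035.
√(1 − cos²(π/129)) = sin(π/129) ≈ 0.0243510.
So ω* = 2/1.0243510 = 1.9524558 (Young).
ρ_SOR = ω* − 1 ≈ 0.9524558.
m ≥ 6·ln10 / (−ln 0.9524558) = 283.618; smallest integer m = 284.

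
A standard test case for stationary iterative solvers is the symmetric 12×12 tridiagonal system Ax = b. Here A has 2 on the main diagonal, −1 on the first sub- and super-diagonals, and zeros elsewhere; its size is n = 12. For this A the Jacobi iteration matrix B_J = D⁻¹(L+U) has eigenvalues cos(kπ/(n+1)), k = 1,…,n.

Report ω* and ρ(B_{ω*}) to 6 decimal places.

ω* = 1.613794, ρ_SOR = 0.613794

With n=12, ρ(Jacobi) = cos(π/13) = 0.970942.
√(1−ρ_J²) = |sin(π/13)| = 0.2393157
[ω*] 2 ÷ (1 + 0.2393157) = 2 ÷ 1.2393157 = 1.613794.
ρ(B_{ω*}) = ω*−1 = 0.613794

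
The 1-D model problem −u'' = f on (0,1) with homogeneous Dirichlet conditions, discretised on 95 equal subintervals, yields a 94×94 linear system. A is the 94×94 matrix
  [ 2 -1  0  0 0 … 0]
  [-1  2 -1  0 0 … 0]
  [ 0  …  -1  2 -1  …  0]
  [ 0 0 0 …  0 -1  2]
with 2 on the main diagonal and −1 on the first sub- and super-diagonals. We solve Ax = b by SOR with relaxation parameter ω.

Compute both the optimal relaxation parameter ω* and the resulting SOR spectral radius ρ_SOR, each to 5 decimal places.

[ρ_J] n=94: ρ(B_J) = cos(π/(n+1)) = cos(π/95) = 0.99945.
√(1−ρ_J²) simplifies to sin(π/95) = 0.033063.
ω* = 2 / (1 + 0.033063) = 2 / 1.033063 ≈ 1.93599.
ρ_SOR = ω* − 1 ≈ 0.93599.

ω* = 1.93599, ρ_SOR = 0.93599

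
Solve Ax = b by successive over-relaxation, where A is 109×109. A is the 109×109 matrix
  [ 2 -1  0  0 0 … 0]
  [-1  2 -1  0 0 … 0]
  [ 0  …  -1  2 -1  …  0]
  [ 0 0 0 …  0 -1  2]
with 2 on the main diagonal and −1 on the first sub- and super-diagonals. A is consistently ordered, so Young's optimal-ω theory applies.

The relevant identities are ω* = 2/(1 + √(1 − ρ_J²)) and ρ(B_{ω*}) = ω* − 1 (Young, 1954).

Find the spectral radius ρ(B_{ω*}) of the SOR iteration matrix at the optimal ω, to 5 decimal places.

[ρ_J] n=109: ρ(B_J) = cos(π/(n+1)) = cos(π/110) = 0.99959.
√(1 − cos²(π/110)) = sin(π/110) ≈ 0.028556.
ω* = 2 / (1 + 0.028556) = 2 / 1.028556 ≈ 1.94447.
ρ(B_{ω*}) = ω*−1 = 0.94447

ρ_SOR = 0.94447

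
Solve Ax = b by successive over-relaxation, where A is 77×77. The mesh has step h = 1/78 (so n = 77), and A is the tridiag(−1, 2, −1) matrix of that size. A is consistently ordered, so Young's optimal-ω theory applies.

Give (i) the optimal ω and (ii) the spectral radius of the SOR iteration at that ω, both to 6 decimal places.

ρ_J = max_k |cos(kπ/78)| = cos(π/78) = 0.999189
1 − cos²(π/78) = sin²(π/78) ⇒ √(1−ρ_J²) = sin(π/78) = 0.0402659.
ω* = 2/(1 + 0.0402659) = 2/1.0402659 = 1.922585.
ρ_SOR = ω* − 1 ≈ 0.922585.

ω* = 1.922585, ρ_SOR = 0.922585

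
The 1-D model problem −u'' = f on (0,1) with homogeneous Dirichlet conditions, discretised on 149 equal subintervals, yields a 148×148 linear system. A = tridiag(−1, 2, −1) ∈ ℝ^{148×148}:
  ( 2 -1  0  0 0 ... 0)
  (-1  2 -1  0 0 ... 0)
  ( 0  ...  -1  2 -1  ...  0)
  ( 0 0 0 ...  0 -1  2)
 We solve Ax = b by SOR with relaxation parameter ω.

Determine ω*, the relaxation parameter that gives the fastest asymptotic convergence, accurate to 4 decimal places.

B_J for the 148×148 system has eigenvalues cos(kπ/149); ρ_J = cos(π/149) = 0.9998.
√(1−ρ_J²) = |sin(π/149)| = 0.02108
So ω* = 2/1.02108 = 1.9587 (Young).
ρ(B_{ω*}) = ω*−1 = 0.9587

ω* = 1.9587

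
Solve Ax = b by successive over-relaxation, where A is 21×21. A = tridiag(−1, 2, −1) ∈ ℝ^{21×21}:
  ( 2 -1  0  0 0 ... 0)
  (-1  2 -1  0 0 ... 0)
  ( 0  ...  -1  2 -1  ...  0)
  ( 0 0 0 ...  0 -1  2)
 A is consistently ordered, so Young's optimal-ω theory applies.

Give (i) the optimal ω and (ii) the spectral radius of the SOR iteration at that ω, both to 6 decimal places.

B_J for the 21×21 system has eigenvalues cos(kπ/22); ρ_J = cos(π/22) = 0.989821.
√(1−ρ_J²) = |sin(π/22)| = 0.1423148
[ω*] 2 ÷ (1 + 0.1423148) = 2 ÷ 1.1423148 = 1.750831.
ρ(B_{ω*}) = ω*−1 = 0.750831

ω* = 1.750831, ρ_SOR = 0.750831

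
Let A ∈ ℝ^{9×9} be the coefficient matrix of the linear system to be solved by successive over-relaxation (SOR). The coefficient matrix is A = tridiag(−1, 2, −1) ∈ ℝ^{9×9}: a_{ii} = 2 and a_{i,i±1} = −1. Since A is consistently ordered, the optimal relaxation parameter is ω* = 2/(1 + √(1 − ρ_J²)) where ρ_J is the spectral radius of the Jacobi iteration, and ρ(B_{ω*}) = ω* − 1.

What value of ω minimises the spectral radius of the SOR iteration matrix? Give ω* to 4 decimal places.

n=9: λ(B_J) = 1 − λ(A)/2 = cos(kπ/10); k=1 gives ρ_J = 0.9511.
√(1−ρ_J²) = |sin(π/10)| = 0.30902
[ω*] 2 ÷ (1 + 0.30902) = 2 ÷ 1.30902 = 1.5279.
and ρ(B_{ω*}) = 1.5279 − 1 = 0.5279.

ω* = 1.5279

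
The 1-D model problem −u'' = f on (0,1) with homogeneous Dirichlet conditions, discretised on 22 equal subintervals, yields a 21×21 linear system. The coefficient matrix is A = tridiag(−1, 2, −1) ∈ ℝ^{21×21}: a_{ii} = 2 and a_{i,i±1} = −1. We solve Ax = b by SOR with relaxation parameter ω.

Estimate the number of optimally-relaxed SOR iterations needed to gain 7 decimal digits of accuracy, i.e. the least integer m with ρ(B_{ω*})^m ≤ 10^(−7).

m = 57

n=21: λ(B_J) = 1 − λ(A)/2 = cos(kπ/22); k=1 gives ρ_J = 0.9898214.
√(1−ρ_J²) = |sin(π/22)| = 0.1423148
ω* = 2 / (1 + 0.1423148) = 2 / 1.1423148 ≈ 1.7508309.
ρ(B_{ω*}) = ω*−1 = 0.7508309
7·ln10 = 16.1181; −ln(0.7508309) = 0.286575; m = ⌈16.1181/0.286575⌉ = ⌈56.244⌉ = 57.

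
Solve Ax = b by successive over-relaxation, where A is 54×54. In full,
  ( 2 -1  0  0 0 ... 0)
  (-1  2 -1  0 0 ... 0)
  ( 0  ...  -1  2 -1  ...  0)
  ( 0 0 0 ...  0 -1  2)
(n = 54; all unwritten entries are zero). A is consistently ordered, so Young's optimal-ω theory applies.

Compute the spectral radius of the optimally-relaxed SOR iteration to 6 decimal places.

ρ_SOR = 0.891989

B_J for the 54×54 system has eigenvalues cos(kπ/55); ρ_J = cos(π/55) = 0.998369.
root = sin(π/55) = 0.0570888  (since 1−cos² = sin²).
So ω* = 2/1.0570888 = 1.891989 (Young).
ρ_SOR = ω* − 1 = 1.891989 − 1 = 0.891989.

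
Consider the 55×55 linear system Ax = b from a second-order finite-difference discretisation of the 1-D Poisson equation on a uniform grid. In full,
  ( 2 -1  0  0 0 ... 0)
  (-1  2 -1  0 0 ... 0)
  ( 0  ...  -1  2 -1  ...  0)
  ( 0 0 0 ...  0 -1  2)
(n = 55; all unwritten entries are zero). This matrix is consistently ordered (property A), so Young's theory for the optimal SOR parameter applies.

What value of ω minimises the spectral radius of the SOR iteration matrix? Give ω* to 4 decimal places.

spectrum of D⁻¹(L+U) = {cos(kπ/56) : 1≤k≤55}; ρ_J = cos(π/56) = 0.9984.
root = sin(π/56) = 0.05607  (since 1−cos² = sin²).
ω* = 2 / (1 + 0.05607) = 2 / 1.05607 ≈ 1.8938.
ρ_SOR = ω* − 1 ≈ 0.8938.

ω* = 1.8938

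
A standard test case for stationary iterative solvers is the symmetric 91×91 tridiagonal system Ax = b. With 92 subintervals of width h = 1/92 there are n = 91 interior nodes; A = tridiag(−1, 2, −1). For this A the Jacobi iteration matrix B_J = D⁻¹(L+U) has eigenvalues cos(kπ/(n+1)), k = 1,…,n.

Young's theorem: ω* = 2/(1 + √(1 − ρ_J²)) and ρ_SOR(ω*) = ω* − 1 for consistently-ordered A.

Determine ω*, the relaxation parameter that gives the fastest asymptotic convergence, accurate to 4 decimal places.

ω* = 1.9340

With n=91, ρ(Jacobi) = cos(π/92) = 0.9994.
√(1−ρ_J²) simplifies to sin(π/92) = 0.03414.
Young: ω* = 2/(1+√(1−ρ_J²)) = 2/(1+0.03414) = 2/1.03414 = 1.9340.
Hence ρ(B_{ω*}) = 1.9340 − 1 = 0.9340.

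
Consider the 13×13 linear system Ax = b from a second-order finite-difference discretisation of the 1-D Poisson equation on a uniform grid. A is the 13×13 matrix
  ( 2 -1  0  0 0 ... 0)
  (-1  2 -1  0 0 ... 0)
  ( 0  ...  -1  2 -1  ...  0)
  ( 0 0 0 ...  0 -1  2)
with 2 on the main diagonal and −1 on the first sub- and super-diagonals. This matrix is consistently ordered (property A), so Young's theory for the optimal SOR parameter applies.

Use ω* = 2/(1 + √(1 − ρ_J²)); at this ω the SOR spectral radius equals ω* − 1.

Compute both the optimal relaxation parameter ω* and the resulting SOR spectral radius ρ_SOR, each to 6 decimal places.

With n=13, ρ(Jacobi) = cos(π/14) = 0.974928.
1 − cos²(π/14) = sin²(π/14) ⇒ √(1−ρ_J²) = sin(π/14) = 0.2225209.
ω* = 2 / (1 + 0.2225209) = 2 / 1.2225209 ≈ 1.635964.
At ω = 1.635964 every |λ(B_ω)| = ω−1, so ρ_SOR = 0.635964.

ω* = 1.635964, ρ_SOR = 0.635964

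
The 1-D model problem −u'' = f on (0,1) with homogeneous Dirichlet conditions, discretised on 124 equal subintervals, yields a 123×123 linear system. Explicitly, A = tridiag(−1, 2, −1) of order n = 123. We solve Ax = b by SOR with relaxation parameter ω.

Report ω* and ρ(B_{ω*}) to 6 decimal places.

ω* = 1.950586, ρ_SOR = 0.950586

With n=123, ρ(Jacobi) = cos(π/124) = 0.999679.
√(1−ρ_J²) = |sin(π/124)| = 0.0253327
Then 2/(1+√(1−ρ_J²)) = 2/(1+0.0253327); ω* = 2/1.0253327 = 1.950586.
ρ_SOR = ω* − 1 ≈ 0.950586.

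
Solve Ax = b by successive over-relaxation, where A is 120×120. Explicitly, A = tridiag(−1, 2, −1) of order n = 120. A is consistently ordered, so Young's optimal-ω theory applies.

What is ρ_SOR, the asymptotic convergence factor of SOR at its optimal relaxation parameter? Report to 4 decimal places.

[ρ_J] n=120: ρ(B_J) = cos(π/(n+1)) = cos(π/121) = 0.9997.
√(1−ρ_J²) = |sin(π/121)| = 0.02596
So ω* = 2/1.02596 = 1.9494 (Young).
[ρ_SOR] ω* − 1 = 0.9494.

ρ_SOR = 0.9494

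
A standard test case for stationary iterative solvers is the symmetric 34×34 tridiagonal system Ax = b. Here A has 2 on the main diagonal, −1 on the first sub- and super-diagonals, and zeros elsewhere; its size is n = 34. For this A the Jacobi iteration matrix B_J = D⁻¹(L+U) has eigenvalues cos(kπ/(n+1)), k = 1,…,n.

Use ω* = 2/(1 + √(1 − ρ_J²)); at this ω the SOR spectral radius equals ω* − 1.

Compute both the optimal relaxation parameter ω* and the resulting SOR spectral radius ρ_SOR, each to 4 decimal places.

[ρ_J] n=34: ρ(B_J) = cos(π/(n+1)) = cos(π/35) = 0.9960.
√(1 − cos²(π/35)) = sin(π/35) ≈ 0.08964.
ω* = 2/(1 + 0.08964) = 2/1.08964 = 1.8355.
[ρ_SOR] ω* − 1 = 0.8355.

ω* = 1.8355, ρ_SOR = 0.8355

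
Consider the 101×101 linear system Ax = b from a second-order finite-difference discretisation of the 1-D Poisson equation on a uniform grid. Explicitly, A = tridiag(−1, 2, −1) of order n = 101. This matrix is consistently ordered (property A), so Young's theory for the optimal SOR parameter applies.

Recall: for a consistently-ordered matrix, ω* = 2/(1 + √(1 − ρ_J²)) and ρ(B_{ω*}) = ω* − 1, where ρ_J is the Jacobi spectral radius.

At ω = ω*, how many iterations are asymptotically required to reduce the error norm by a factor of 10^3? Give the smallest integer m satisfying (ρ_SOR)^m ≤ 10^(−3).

½·tridiag(1,0,1) at n=101: λ_k = cos(kπ/102); max |λ| at k=1 ⇒ ρ_J = cos(π/102) ≈ 0.9995257.
√(1−ρ_J²) simplifies to sin(π/102) = 0.0307951.
ω* = 2 / (1 + 0.0307951) = 2 / 1.0307951 ≈ 1.9402498.
and ρ(B_{ω*}) = 1.9402498 − 1 = 0.9402498.
Need (0.9402498)^m ≤ 10^(−3): m ≥ 3·ln10/|ln 0.9402498| = 6.90776/0.0616097 = 112.121 ⇒ m = 113.

m = 113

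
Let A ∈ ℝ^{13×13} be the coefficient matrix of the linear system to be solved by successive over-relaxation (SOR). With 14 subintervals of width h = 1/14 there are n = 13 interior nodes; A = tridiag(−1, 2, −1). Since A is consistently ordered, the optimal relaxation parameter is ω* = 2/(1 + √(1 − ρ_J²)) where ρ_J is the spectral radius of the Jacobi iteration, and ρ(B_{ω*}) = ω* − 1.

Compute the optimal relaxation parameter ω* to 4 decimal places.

ω* = 1.6360

With n=13, ρ(Jacobi) = cos(π/14) = 0.9749.
√(1−ρ_J²) simplifies to sin(π/14) = 0.22252.
ω* = 2/(1 + 0.22252) = 2/1.22252 = 1.6360.
and ρ(B_{ω*}) = 1.6360 − 1 = 0.6360.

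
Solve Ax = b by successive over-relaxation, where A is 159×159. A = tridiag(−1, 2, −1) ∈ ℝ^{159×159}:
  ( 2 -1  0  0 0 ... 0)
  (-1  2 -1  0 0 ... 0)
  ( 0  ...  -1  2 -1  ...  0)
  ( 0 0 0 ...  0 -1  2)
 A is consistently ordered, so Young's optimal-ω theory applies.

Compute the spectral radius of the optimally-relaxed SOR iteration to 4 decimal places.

ρ_SOR = 0.9615

B_J for the 159×159 system has eigenvalues cos(kπ/160); ρ_J = cos(π/160) = 0.9998.
√(1−ρ_J²) simplifies to sin(π/160) = 0.01963.
ω* = 2/(1+0.01963) = 1.9615
At ω = 1.9615 every |λ(B_ω)| = ω−1, so ρ_SOR = 0.9615.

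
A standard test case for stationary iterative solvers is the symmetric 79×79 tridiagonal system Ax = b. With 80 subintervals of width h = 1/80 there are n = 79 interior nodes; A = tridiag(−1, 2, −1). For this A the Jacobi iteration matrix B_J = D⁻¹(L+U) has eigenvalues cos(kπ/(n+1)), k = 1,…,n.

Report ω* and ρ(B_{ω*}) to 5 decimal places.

ω* = 1.92445, ρ_SOR = 0.92445

½·tridiag(1,0,1) at n=79: λ_k = cos(kπ/80); max |λ| at k=1 ⇒ ρ_J = cos(π/80) ≈ 0.99923.
1 − cos²(π/80) = sin²(π/80) ⇒ √(1−ρ_J²) = sin(π/80) = 0.039260.
ω* = 2 / (1 + 0.039260) = 2 / 1.039260 ≈ 1.92445.
[ρ_SOR] ω* − 1 = 0.92445.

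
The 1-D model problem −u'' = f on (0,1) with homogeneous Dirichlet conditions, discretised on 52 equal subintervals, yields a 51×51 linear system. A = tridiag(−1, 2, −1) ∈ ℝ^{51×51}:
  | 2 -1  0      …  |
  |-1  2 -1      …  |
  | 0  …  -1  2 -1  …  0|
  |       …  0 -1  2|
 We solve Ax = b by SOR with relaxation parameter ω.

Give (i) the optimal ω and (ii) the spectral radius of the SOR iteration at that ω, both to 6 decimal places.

With n=51, ρ(Jacobi) = cos(π/52) = 0.998176.
√(1−ρ_J²) simplifies to sin(π/52) = 0.0603785.
Young: ω* = 2/(1+√(1−ρ_J²)) = 2/(1+0.0603785) = 2/1.0603785 = 1.886119.
and ρ(B_{ω*}) = 1.886119 − 1 = 0.886119.

ω* = 1.886119, ρ_SOR = 0.886119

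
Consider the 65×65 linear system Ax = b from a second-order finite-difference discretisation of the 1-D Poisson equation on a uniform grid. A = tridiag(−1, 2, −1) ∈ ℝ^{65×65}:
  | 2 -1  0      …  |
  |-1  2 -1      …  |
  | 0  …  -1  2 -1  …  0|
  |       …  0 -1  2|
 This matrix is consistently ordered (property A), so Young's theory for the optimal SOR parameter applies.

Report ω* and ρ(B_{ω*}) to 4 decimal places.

n=65: λ(B_J) = 1 − λ(A)/2 = cos(kπ/66); k=1 gives ρ_J = 0.9989.
1 − cos²(π/66) = sin²(π/66) ⇒ √(1−ρ_J²) = sin(π/66) = 0.04758.
ω* = 2/(1 + 0.04758) = 2/1.04758 = 1.9092.
Hence ρ(B_{ω*}) = 1.9092 − 1 = 0.9092.

ω* = 1.9092, ρ_SOR = 0.9092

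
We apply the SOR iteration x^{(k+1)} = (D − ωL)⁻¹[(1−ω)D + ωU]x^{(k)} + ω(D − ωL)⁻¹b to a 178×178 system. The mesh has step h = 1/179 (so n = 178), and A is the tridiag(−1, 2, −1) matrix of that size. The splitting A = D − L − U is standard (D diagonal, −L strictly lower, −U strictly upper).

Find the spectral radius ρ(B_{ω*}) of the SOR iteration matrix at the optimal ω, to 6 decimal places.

ρ_J = max_k |cos(kπ/179)| = cos(π/179) = 0.999846
√(1−ρ_J²) simplifies to sin(π/179) = 0.0175499.
Young: ω* = 2/(1+√(1−ρ_J²)) = 2/(1+0.0175499) = 2/1.0175499 = 1.965506.
ρ_SOR = ω* − 1 = 1.965506 − 1 = 0.965506.

ρ_SOR = 0.965506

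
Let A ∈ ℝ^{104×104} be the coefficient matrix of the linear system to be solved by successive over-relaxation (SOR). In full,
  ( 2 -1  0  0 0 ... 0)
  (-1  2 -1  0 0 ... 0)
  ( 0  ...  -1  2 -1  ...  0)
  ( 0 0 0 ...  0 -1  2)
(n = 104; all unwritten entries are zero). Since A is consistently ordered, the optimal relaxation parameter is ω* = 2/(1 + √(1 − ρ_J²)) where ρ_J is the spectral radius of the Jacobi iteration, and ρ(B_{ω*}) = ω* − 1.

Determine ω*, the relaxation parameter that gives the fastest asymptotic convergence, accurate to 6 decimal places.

ω* = 1.941907

ρ_J = max_k |cos(kπ/105)| = cos(π/105) = 0.999552
√(1−ρ_J²) = |sin(π/105)| = 0.0299155
So ω* = 2/1.0299155 = 1.941907 (Young).
and ρ(B_{ω*}) = 1.941907 − 1 = 0.941907.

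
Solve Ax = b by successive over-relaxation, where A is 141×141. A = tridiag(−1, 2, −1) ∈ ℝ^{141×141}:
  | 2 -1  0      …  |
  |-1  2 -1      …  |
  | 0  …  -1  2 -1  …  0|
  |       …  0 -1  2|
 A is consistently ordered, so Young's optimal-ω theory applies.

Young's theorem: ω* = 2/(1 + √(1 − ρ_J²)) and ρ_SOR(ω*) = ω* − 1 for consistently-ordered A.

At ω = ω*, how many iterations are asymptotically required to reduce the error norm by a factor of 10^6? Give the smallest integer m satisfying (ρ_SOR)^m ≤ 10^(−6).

m = 313

spectrum of D⁻¹(L+U) = {cos(kπ/142) : 1≤k≤141}; ρ_J = cos(π/142) = 0.9997553.
root = sin(π/142) = 0.0221221  (since 1−cos² = sin²).
[ω*] 2 ÷ (1 + 0.0221221) = 2 ÷ 1.0221221 = 1.9567134.
and ρ(B_{ω*}) = 1.9567134 − 1 = 0.9567134.
Need (0.9567134)^m ≤ 10^(−6): m ≥ 6·ln10/|ln 0.9567134| = 13.8155/0.0442514 = 312.205 ⇒ m = 313.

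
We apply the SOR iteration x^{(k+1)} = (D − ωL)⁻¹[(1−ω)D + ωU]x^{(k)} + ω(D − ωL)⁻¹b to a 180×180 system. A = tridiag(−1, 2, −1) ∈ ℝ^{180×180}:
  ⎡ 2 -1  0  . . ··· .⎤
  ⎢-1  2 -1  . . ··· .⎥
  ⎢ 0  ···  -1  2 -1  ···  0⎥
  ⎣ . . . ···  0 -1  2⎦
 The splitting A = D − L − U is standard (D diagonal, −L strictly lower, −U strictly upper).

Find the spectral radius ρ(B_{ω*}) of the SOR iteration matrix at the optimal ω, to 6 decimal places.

ρ_SOR = 0.965880

B_J for the 180×180 system has eigenvalues cos(kπ/181); ρ_J = cos(π/181) = 0.999849.
1 − cos²(π/181) = sin²(π/181) ⇒ √(1−ρ_J²) = sin(π/181) = 0.0173560.
[ω*] 2 ÷ (1 + 0.0173560) = 2 ÷ 1.0173560 = 1.965880.
ρ(B_{ω*}) = ω*−1 = 0.965880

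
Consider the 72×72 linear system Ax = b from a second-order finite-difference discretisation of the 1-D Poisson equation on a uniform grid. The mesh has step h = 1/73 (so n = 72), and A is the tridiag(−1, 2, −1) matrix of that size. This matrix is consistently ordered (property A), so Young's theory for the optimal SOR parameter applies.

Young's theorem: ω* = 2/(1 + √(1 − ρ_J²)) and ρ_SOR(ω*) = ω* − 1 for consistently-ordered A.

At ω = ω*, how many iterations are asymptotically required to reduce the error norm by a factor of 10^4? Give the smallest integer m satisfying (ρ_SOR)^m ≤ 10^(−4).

m = 107

ρ_J = max_k |cos(kπ/73)| = cos(π/73) = 0.9990741
root = sin(π/73) = 0.0430222  (since 1−cos² = sin²).
So ω* = 2/1.0430222 = 1.9175047 (Young).
ρ(B_{ω*}) = ω*−1 = 0.9175047
Need (0.9175047)^m ≤ 10^(−4): m ≥ 4·ln10/|ln 0.9175047| = 9.21034/0.0860976 = 106.976 ⇒ m = 107.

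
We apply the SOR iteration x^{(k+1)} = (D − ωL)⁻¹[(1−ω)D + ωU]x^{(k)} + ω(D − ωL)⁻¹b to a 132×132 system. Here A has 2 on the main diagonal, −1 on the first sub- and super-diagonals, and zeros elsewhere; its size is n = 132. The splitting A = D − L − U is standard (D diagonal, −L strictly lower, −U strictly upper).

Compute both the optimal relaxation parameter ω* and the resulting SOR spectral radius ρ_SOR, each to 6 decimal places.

ω* = 1.953852, ρ_SOR = 0.953852

n=132: λ(B_J) = 1 − λ(A)/2 = cos(kπ/133); k=1 gives ρ_J = 0.999721.
√(1 − cos²(π/133)) = sin(π/133) ≈ 0.0236188.
[ω*] 2 ÷ (1 + 0.0236188) = 2 ÷ 1.0236188 = 1.953852.
ρ_SOR = ω* − 1 = 1.953852 − 1 = 0.953852.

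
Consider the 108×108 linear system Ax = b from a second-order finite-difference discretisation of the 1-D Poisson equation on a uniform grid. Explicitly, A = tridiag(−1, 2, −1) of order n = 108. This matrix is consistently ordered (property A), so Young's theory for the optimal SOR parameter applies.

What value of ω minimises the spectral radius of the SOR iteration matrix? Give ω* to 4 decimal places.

ρ_J = max_k |cos(kπ/109)| = cos(π/109) = 0.9996
√(1−ρ_J²) simplifies to sin(π/109) = 0.02882.
Then 2/(1+√(1−ρ_J²)) = 2/(1+0.02882); ω* = 2/1.02882 = 1.9440.
ρ_SOR = ω* − 1 = 1.9440 − 1 = 0.9440.

ω* = 1.9440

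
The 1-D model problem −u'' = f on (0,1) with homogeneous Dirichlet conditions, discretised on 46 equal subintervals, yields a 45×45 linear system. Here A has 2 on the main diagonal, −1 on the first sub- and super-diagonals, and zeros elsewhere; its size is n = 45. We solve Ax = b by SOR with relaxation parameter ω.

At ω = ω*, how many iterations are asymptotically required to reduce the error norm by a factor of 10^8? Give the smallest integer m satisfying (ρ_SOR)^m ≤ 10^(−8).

½·tridiag(1,0,1) at n=45: λ_k = cos(kπ/46); max |λ| at k=1 ⇒ ρ_J = cos(π/46) ≈ 0.9976688.
√(1−ρ_J²) simplifies to sin(π/46) = 0.0682424.
ω* = 2/(1+0.0682424) = 1.8722342
Hence ρ(B_{ω*}) = 1.8722342 − 1 = 0.8722342.
ρ_SOR^m ≤ 10^(−8) ⇔ m ≥ 8·ln10/(−ln 0.8722342) = 18.4207/0.136697 = 134.756; m = ⌈134.756⌉ = 135.

m = 135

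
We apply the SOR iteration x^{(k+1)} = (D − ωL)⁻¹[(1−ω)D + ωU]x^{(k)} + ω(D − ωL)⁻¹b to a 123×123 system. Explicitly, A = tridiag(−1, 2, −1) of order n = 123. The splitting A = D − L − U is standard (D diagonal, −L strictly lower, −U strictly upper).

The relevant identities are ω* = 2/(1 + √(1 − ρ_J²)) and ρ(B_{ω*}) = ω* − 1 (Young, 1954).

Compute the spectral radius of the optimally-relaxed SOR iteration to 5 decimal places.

ρ_SOR = 0.95059

[ρ_J] n=123: ρ(B_J) = cos(π/(n+1)) = cos(π/124) = 0.99968.
√(1−ρ_J²) = |sin(π/124)| = 0.025333
ω* = 2 / (1 + 0.025333) = 2 / 1.025333 ≈ 1.95059.
Hence ρ(B_{ω*}) = 1.95059 − 1 = 0.95059.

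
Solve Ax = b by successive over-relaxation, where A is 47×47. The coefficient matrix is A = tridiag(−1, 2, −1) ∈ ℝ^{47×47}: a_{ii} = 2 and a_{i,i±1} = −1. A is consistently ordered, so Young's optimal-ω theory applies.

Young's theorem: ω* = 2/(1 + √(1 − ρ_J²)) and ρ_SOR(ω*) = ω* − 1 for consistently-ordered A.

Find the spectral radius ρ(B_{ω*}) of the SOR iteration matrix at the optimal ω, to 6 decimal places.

ρ_SOR = 0.877224

[ρ_J] n=47: ρ(B_J) = cos(π/(n+1)) = cos(π/48) = 0.997859.
1 − cos²(π/48) = sin²(π/48) ⇒ √(1−ρ_J²) = sin(π/48) = 0.0654031.
ω* = 2/(1+0.0654031) = 1.877224
[ρ_SOR] ω* − 1 = 0.877224.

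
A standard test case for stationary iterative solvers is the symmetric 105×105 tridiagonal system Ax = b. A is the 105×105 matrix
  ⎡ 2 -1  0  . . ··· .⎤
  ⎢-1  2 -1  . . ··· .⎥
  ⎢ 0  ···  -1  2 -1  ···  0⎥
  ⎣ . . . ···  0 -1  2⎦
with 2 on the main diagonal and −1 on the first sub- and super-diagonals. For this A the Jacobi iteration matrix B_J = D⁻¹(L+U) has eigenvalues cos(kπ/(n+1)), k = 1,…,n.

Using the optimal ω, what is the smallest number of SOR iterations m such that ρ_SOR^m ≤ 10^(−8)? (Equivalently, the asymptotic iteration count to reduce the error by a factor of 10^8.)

[ρ_J] n=105: ρ(B_J) = cos(π/(n+1)) = cos(π/106) = 0.9995608.
√(1−ρ_J²) = |sin(π/106)| = 0.0296333
ω* = 2 / (1 + 0.0296333) = 2 / 1.0296333 ≈ 1.9424391.
At ω = 1.9424391 every |λ(B_ω)| = ω−1, so ρ_SOR = 0.9424391.
For 8 digits: m = 8·ln10 / (−ln 0.9424391) = 18.4207/0.059284 = 310.720; round up → m = 311.

m = 311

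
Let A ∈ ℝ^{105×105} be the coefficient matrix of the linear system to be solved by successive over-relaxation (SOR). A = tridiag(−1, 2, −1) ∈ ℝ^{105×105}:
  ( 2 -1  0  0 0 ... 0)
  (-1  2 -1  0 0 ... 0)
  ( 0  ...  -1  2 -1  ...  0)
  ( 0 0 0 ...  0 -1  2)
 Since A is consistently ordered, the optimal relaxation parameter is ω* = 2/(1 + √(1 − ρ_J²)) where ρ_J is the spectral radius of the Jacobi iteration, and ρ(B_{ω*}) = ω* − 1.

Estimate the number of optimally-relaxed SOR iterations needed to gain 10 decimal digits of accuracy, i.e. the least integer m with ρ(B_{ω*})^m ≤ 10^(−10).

With n=105, ρ(Jacobi) = cos(π/106) = 0.9995608.
√(1−ρ_J²) = |sin(π/106)| = 0.0296333
So ω* = 2/1.0296333 = 1.9424391 (Young).
ρ(B_{ω*}) = ω*−1 = 0.9424391
For 10 digits: m = 10·ln10 / (−ln 0.9424391) = 23.0259/0.059284 = 388.400; round up → m = 389.

m = 389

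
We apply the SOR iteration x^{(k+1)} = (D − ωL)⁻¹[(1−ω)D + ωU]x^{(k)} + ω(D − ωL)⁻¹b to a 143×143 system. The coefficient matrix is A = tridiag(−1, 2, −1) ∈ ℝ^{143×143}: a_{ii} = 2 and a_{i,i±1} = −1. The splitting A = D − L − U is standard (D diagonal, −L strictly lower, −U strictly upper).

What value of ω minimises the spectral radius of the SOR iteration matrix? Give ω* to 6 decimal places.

spectrum of D⁻¹(L+U) = {cos(kπ/144) : 1≤k≤143}; ρ_J = cos(π/144) = 0.999762.
√(1−ρ_J²) simplifies to sin(π/144) = 0.0218149.
Then 2/(1+√(1−ρ_J²)) = 2/(1+0.0218149); ω* = 2/1.0218149 = 1.957302.
and ρ(B_{ω*}) = 1.957302 − 1 = 0.957302.

ω* = 1.957302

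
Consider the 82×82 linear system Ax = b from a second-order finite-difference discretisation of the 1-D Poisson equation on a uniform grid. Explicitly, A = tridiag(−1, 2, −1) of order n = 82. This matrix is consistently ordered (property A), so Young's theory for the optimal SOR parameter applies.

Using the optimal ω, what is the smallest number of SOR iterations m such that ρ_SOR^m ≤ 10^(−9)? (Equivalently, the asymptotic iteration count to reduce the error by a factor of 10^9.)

spectrum of D⁻¹(L+U) = {cos(kπ/83) : 1≤k≤82}; ρ_J = cos(π/83) = 0.9992838.
1 − cos²(π/83) = sin²(π/83) ⇒ √(1−ρ_J²) = sin(π/83) = 0.0378415.
ω* = 2/(1 + 0.0378415) = 2/1.0378415 = 1.9270765.
At ω = 1.9270765 every |λ(B_ω)| = ω−1, so ρ_SOR = 0.9270765.
Need (0.9270765)^m ≤ 10^(−9): m ≥ 9·ln10/|ln 0.9270765| = 20.7233/0.0757192 = 273.686 ⇒ m = 274.

m = 274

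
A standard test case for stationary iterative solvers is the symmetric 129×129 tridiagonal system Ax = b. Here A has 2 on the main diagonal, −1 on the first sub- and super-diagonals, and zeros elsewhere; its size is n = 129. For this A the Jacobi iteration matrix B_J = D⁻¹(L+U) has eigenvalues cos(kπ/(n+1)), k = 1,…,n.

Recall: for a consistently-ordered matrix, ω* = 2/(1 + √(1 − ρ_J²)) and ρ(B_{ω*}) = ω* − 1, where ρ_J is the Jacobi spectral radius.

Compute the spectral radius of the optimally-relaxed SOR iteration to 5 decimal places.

With n=129, ρ(Jacobi) = cos(π/130) = 0.99971.
1 − cos²(π/130) = sin²(π/130) ⇒ √(1−ρ_J²) = sin(π/130) = 0.024164.
ω* = 2/(1 + 0.024164) = 2/1.024164 = 1.95281.
ρ(B_{ω*}) = ω*−1 = 0.95281

ρ_SOR = 0.95281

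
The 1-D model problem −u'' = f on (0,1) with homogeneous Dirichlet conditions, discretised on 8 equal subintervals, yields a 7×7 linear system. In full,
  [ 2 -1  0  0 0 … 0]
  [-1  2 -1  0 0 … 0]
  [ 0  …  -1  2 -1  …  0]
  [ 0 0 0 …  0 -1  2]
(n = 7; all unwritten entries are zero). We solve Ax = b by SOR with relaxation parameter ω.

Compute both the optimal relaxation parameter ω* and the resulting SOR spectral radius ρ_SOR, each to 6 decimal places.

½·tridiag(1,0,1) at n=7: λ_k = cos(kπ/8); max |λ| at k=1 ⇒ ρ_J = cos(π/8) ≈ 0.923880.
√(1−ρ_J²) = |sin(π/8)| = 0.3826834
ω* = 2 / (1 + 0.3826834) = 2 / 1.3826834 ≈ 1.446463.
[ρ_SOR] ω* − 1 = 0.446463.

ω* = 1.446463, ρ_SOR = 0.446463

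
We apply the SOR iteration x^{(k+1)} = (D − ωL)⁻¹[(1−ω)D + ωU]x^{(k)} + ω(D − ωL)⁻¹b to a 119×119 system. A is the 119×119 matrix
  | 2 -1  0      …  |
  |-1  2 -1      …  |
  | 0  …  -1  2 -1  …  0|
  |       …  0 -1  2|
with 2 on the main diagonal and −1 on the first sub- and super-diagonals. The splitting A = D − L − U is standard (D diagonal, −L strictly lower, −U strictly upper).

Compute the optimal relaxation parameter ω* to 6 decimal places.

With n=119, ρ(Jacobi) = cos(π/120) = 0.999657.
√(1−ρ_J²) = |sin(π/120)| = 0.0261769
So ω* = 2/1.0261769 = 1.948982 (Young).
ρ_SOR = ω* − 1 = 1.948982 − 1 = 0.948982.

ω* = 1.948982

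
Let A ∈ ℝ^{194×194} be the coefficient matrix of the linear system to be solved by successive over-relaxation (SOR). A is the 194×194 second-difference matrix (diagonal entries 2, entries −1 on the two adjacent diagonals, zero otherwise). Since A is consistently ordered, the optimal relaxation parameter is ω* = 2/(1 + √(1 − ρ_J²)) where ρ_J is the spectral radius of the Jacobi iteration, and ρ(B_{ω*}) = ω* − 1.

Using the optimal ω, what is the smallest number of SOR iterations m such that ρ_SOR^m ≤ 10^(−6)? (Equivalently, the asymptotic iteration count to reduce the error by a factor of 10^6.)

m = 429

With n=194, ρ(Jacobi) = cos(π/195) = 0.9998702.
root = sin(π/195) = 0.0161100  (since 1−cos² = sin²).
So ω* = 2/1.0161100 = 1.9682908 (Young).
ρ_SOR = ω* − 1 = 1.9682908 − 1 = 0.9682908.
Need (0.9682908)^m ≤ 10^(−6): m ≥ 6·ln10/|ln 0.9682908| = 13.8155/0.0322228 = 428.749 ⇒ m = 429.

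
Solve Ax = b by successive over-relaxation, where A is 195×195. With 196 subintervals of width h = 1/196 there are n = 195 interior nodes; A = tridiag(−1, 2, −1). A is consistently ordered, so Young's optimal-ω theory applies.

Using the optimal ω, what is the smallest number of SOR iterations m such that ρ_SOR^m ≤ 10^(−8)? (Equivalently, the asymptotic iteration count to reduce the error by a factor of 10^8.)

m = 575

[ρ_J] n=195: ρ(B_J) = cos(π/(n+1)) = cos(π/196) = 0.9998715.
root = sin(π/196) = 0.0160278  (since 1−cos² = sin²).
ω* = 2 / (1 + 0.0160278) = 2 / 1.0160278 ≈ 1.9684501.
ρ_SOR = ω* − 1 = 1.9684501 − 1 = 0.9684501.
Need (0.9684501)^m ≤ 10^(−8): m ≥ 8·ln10/|ln 0.9684501| = 18.4207/0.0320583 = 574.600 ⇒ m = 575.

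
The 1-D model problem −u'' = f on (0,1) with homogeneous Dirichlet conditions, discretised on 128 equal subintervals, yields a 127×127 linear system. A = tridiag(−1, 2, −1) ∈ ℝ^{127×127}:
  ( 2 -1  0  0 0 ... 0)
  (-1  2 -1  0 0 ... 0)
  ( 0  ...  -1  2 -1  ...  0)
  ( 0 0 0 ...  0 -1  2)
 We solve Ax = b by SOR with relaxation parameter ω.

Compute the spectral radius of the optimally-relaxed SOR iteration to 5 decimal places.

½·tridiag(1,0,1) at n=127: λ_k = cos(kπ/128); max |λ| at k=1 ⇒ ρ_J = cos(π/128) ≈ 0.99970.
√(1 − cos²(π/128)) = sin(π/128) ≈ 0.024541.
Young: ω* = 2/(1+√(1−ρ_J²)) = 2/(1+0.024541) = 2/1.024541 = 1.95209.
At ω = 1.95209 every |λ(B_ω)| = ω−1, so ρ_SOR = 0.95209.

ρ_SOR = 0.95209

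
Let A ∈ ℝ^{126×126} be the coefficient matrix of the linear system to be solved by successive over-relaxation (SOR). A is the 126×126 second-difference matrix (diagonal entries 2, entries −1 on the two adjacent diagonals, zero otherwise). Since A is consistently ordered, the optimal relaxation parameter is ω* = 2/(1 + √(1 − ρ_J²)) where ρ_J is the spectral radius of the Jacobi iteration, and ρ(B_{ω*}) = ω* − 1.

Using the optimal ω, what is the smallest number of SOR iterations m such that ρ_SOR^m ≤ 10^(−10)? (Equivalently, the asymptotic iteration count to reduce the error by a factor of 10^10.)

m = 466

With n=126, ρ(Jacobi) = cos(π/127) = 0.9996941.
√(1−ρ_J²) simplifies to sin(π/127) = 0.0247344.
Young: ω* = 2/(1+√(1−ρ_J²)) = 2/(1+0.0247344) = 2/1.0247344 = 1.9517252.
and ρ(B_{ω*}) = 1.9517252 − 1 = 0.9517252.
10·ln10 = 23.0259; −ln(0.9517252) = 0.0494789; m = ⌈23.0259/0.0494789⌉ = ⌈465.368⌉ = 466.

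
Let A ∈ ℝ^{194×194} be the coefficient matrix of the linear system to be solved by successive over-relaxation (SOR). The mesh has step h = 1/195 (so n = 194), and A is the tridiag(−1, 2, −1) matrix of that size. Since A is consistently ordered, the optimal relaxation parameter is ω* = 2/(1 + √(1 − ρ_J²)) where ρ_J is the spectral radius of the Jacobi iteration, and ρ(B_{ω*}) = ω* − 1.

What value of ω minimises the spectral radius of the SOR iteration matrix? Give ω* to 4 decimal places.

ω* = 1.9683

[ρ_J] n=194: ρ(B_J) = cos(π/(n+1)) = cos(π/195) = 0.9999.
√(1−ρ_J²) = |sin(π/195)| = 0.01611
Then 2/(1+√(1−ρ_J²)) = 2/(1+0.01611); ω* = 2/1.01611 = 1.9683.
and ρ(B_{ω*}) = 1.9683 − 1 = 0.9683.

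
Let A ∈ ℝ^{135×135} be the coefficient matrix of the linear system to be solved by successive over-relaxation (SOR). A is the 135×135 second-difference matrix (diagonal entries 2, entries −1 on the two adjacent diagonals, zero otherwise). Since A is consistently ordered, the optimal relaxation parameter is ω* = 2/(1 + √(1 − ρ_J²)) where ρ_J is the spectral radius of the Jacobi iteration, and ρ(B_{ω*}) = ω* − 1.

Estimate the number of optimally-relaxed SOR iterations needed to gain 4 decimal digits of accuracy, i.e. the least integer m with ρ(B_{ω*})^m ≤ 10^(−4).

ρ_J = max_k |cos(kπ/136)| = cos(π/136) = 0.9997332
√(1 − cos²(π/136)) = sin(π/136) ≈ 0.0230979.
ω* = 2 / (1 + 0.0230979) = 2 / 1.0230979 ≈ 1.9548471.
ρ_SOR = ω* − 1 ≈ 0.9548471.
(0.9548471)^m ≤ 10^{−4}  ⇒  m·ln(0.9548471) ≤ −4·ln10  ⇒  m ≥ 199.340  ⇒  m = 200

m = 200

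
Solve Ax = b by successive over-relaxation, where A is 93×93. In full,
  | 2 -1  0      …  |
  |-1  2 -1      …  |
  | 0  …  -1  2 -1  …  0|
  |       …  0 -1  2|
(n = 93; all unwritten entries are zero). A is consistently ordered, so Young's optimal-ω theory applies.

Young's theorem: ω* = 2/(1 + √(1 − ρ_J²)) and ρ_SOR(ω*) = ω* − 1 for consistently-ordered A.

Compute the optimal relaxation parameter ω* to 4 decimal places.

ω* = 1.9353

½·tridiag(1,0,1) at n=93: λ_k = cos(kπ/94); max |λ| at k=1 ⇒ ρ_J = cos(π/94) ≈ 0.9994.
√(1 − cos²(π/94)) = sin(π/94) ≈ 0.03341.
[ω*] 2 ÷ (1 + 0.03341) = 2 ÷ 1.03341 = 1.9353.
and ρ(B_{ω*}) = 1.9353 − 1 = 0.9353.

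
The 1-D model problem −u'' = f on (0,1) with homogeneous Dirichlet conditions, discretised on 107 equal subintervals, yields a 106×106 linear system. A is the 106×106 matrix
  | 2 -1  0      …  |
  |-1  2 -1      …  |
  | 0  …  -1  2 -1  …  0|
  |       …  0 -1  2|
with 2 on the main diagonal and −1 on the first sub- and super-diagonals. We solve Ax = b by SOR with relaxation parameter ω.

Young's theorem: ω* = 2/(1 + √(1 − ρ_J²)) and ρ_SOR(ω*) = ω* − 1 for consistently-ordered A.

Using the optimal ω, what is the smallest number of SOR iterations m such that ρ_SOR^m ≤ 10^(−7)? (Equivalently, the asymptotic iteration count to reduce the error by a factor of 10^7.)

spectrum of D⁻¹(L+U) = {cos(kπ/107) : 1≤k≤106}; ρ_J = cos(π/107) = 0.9995690.
√(1−ρ_J²) simplifies to sin(π/107) = 0.0293565.
Then 2/(1+√(1−ρ_J²)) = 2/(1+0.0293565); ω* = 2/1.0293565 = 1.9429615.
ρ_SOR = ω* − 1 ≈ 0.9429615.
For 7 digits: m = 7·ln10 / (−ln 0.9429615) = 16.1181/0.0587298 = 274.445; round up → m = 275.

m = 275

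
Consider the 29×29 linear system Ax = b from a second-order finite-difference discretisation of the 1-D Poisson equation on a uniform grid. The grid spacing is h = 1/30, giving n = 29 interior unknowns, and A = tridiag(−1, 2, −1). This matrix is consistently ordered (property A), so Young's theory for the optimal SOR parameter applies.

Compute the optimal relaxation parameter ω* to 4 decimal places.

B_J for the 29×29 system has eigenvalues cos(kπ/30); ρ_J = cos(π/30) = 0.9945.
√(1−ρ_J²) = |sin(π/30)| = 0.10453
[ω*] 2 ÷ (1 + 0.10453) = 2 ÷ 1.10453 = 1.8107.
ρ_SOR = ω* − 1 ≈ 0.8107.

ω* = 1.8107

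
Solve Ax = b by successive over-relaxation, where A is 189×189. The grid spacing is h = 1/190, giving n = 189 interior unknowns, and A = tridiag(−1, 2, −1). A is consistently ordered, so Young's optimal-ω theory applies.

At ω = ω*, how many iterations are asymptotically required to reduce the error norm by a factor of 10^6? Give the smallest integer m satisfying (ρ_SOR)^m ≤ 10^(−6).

m = 418

spectrum of D⁻¹(L+U) = {cos(kπ/190) : 1≤k≤189}; ρ_J = cos(π/190) = 0.9998633.
root = sin(π/190) = 0.0165339  (since 1−cos² = sin²).
Then 2/(1+√(1−ρ_J²)) = 2/(1+0.0165339); ω* = 2/1.0165339 = 1.9674700.
At ω = 1.9674700 every |λ(B_ω)| = ω−1, so ρ_SOR = 0.9674700.
m ≥ 6·ln10 / (−ln 0.9674700) = 417.754; smallest integer m = 418.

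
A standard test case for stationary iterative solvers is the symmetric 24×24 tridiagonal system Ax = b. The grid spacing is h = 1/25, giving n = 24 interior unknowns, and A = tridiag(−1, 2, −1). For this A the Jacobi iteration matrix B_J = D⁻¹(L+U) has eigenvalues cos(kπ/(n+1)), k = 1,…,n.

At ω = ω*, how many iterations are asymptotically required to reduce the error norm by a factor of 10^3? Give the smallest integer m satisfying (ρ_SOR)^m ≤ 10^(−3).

n=24: λ(B_J) = 1 − λ(A)/2 = cos(kπ/25); k=1 gives ρ_J = 0.9921147.
√(1−ρ_J²) = |sin(π/25)| = 0.1253332
So ω* = 2/1.1253332 = 1.7772514 (Young).
Hence ρ(B_{ω*}) = 1.7772514 − 1 = 0.7772514.
3·ln10 = 6.90776; −ln(0.7772514) = 0.251991; m = ⌈6.90776/0.251991⌉ = ⌈27.413⌉ = 28.

m = 28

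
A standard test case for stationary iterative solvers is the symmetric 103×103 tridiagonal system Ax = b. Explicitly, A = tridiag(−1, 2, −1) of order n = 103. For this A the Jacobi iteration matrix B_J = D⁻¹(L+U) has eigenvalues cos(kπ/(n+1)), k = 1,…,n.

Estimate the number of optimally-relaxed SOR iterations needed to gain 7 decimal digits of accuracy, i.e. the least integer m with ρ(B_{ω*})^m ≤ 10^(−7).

½·tridiag(1,0,1) at n=103: λ_k = cos(kπ/104); max |λ| at k=1 ⇒ ρ_J = cos(π/104) ≈ 0.9995438.
√(1−ρ_J²) = |sin(π/104)| = 0.0302030
ω* = 2 / (1 + 0.0302030) = 2 / 1.0302030 ≈ 1.9413650.
ρ(B_{ω*}) = ω*−1 = 0.9413650
(0.9413650)^m ≤ 10^{−7}  ⇒  m·ln(0.9413650) ≤ −7·ln10  ⇒  m ≥ 266.749  ⇒  m = 267

m = 267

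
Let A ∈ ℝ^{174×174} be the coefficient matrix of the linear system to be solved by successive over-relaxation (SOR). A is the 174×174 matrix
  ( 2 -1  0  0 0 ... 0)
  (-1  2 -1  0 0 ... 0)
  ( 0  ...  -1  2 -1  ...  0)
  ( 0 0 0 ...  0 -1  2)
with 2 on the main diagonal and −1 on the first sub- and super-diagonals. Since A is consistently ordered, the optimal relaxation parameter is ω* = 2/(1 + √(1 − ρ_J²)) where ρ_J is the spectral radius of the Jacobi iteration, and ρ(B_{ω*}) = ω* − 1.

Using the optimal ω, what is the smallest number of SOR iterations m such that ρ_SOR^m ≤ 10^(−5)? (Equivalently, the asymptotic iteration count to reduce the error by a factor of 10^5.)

spectrum of D⁻¹(L+U) = {cos(kπ/175) : 1≤k≤174}; ρ_J = cos(π/175) = 0.9998389.
√(1−ρ_J²) simplifies to sin(π/175) = 0.0179510.
Then 2/(1+√(1−ρ_J²)) = 2/(1+0.0179510); ω* = 2/1.0179510 = 1.9647311.
ρ_SOR = ω* − 1 ≈ 0.9647311.
m ≥ 5·ln10 / (−ln 0.9647311) = 320.641; smallest integer m = 321.

m = 321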